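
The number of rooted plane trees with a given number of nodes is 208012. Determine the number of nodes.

13

Rooted ordered trees on m nodes are counted by C_{m−1}. The Catalan number equal to 208012 is C_12.
So the index is 12, and the number of nodes is 12 + 1 = 13.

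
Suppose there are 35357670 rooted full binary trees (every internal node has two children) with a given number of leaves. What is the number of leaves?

17

Full binary trees with L leaves are counted by C_{L−1}. The Catalan number equal to 35357670 is C_16.
So the index is 16, and the number of leaves is 16 + 1 = 17.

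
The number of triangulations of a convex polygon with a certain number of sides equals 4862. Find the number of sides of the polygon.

11

Triangulations of a convex m-gon are counted by C_{m−2}; 4862 = C_9.
So m − 2 = 9, giving m = 11 sides.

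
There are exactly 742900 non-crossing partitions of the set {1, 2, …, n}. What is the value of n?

Non-crossing partitions of [n] are counted by C_n. The Catalan number equal to 742900 is C_13.

13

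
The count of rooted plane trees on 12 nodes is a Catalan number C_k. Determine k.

A rooted plane tree on 12 nodes has 11 edges, and such trees are counted by C_11.

11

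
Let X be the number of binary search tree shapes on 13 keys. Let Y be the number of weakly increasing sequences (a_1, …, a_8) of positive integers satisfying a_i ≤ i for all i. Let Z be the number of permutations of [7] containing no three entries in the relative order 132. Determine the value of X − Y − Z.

741041

There are C_n binary search tree shapes on n keys; with n = 13 that is C_13. So X = C_13 = 742900.
Weakly increasing sequences with a_i ≤ i biject with Dyck paths of semilength 8, so there are C_8. So Y = C_8 = 1430.
For any fixed pattern of length 3, the pattern-avoiding permutations of [7] number C_7. So Z = C_7 = 429.
X − Y − Z = 742900 − 1430 − 429 = 741041.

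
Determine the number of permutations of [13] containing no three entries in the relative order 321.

Permutations of [n] avoiding any single length-3 pattern are counted by C_n; here n = 13.
C_13 = C_12 · 2(2·12+1)/(12+2) = 208012 · 50/14 = 742900.

742900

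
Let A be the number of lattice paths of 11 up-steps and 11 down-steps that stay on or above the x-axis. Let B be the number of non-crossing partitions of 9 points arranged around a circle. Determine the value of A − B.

53924

A Dyck path with 11 up-steps and 11 down-steps has semilength 11, so there are C_11 of them. So A = C_11 = 58786.
Non-crossing partitions of an n-element set are counted by C_n; here n = 9. So B = C_9 = 4862.
A − B = 58786 − 4862 = 53924.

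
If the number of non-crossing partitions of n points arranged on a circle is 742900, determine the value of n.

13

Non-crossing partitions of [n] are counted by C_n, and C_13 = 742900.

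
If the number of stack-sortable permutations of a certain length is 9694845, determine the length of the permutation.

Stack-sortable permutations of [n] are counted by C_n. The Catalan number equal to 9694845 is C_15.

15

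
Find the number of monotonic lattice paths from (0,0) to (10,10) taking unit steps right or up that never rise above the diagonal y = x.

16796

Sub-diagonal monotone paths from (0,0) to (10,10) biject with Dyck paths of semilength 10, giving C_10.
C_10 = C(20,10)/11 = 184756/11 = 16796.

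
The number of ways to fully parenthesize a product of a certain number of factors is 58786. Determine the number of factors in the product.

12

Parenthesizations of m factors are counted by C_{m−1}. The Catalan number equal to 58786 is C_11.
So the index is 11, and the number of factors is 11 + 1 = 12.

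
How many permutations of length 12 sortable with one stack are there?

By Knuth's characterisation, the stack-sortable permutations of length 12 are the 231-avoiders, numbering C_12.
C_12 = 208012.

208012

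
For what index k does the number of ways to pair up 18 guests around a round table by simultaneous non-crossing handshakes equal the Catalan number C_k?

With 18 = 2·9 people, non-crossing handshake pairings are non-crossing perfect matchings on a circle, counted by C_9.

9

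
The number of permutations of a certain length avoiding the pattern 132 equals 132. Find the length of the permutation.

Permutations of [n] avoiding a fixed length-3 pattern are counted by C_n, and C_6 = 132.

6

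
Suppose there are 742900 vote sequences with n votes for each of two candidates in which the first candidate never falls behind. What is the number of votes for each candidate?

Such ballot sequences with n votes each are counted by C_n. The Catalan number equal to 742900 is C_13.

13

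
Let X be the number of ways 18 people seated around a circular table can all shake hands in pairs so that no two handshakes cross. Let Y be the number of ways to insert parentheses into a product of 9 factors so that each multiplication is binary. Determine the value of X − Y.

With 18 = 2·9 people, non-crossing handshake pairings are non-crossing perfect matchings on a circle, counted by C_9. So X = C_9 = 4862.
Ways to associate a product of 9 factors correspond to binary trees on 9 leaves, so the count is C_8. So Y = C_8 = 1430.
X − Y = 4862 − 1430 = 3432.

3432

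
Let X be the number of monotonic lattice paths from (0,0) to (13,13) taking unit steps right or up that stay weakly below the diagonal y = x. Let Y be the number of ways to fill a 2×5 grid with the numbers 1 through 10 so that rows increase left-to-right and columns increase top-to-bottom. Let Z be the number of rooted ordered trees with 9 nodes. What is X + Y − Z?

741512

Monotone paths in an n×n grid that stay weakly below the diagonal are counted by C_n; here n = 13. So X = C_13 = 742900.
By the hook-length formula (or a Dyck-path bijection), SYT of shape 2×5 number C_5. So Y = C_5 = 42.
A rooted plane tree on 9 nodes has 8 edges, and such trees are counted by C_8. So Z = C_8 = 1430.
X + Y − Z = 742900 + 42 − 1430 = 741512.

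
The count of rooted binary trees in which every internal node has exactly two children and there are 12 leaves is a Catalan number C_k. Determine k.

Full binary trees with 12 leaves have 12−1 = 11 internal nodes, so there are C_11 of them.

11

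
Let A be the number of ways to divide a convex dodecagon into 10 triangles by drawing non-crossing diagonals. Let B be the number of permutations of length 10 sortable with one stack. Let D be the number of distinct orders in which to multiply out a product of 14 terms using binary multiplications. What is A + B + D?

776492

Triangulations of a convex m-gon are counted by C_{m−2}; with m = 12 this is C_10. So A = C_10 = 16796.
Stack-sortable permutations are exactly the 231-avoiding ones, counted by C_n; here n = 10. So B = C_10 = 16796.
Ways to associate a product of 14 factors correspond to binary trees on 14 leaves, so the count is C_13. So D = C_13 = 742900.
A + B + D = 16796 + 16796 + 742900 = 776492.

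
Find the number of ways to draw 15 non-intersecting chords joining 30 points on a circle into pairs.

9694845

Non-crossing perfect matchings of 2n points on a circle are counted by C_n; with 30 points, n = 15.
C_15 = C(30,15)/16 = 155117520/16 = 9694845.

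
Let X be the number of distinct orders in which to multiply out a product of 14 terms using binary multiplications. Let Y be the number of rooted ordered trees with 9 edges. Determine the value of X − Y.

738038

Ways to associate a product of 14 factors correspond to binary trees on 14 leaves, so the count is C_13. So X = C_13 = 742900.
A rooted plane tree with 9 edges has 10 nodes, and the count is C_9. So Y = C_9 = 4862.
X − Y = 742900 − 4862 = 738038.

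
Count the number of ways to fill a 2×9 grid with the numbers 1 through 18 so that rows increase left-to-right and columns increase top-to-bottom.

By the hook-length formula (or a Dyck-path bijection), SYT of shape 2×9 number C_9.
C_9 = C(18,9)/10 = 48620/10 = 4862.

4862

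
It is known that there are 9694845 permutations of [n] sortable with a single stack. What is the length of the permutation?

Stack-sortable permutations of [n] are counted by C_n, and C_15 = 9694845.

15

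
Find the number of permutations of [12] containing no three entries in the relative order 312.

For any fixed pattern of length 3, the pattern-avoiding permutations of [12] number C_12.
C_12 = C(24,12)/13 = 2704156/13 = 208012.

208012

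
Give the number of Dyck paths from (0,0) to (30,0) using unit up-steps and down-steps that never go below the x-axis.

A Dyck path with 15 up-steps and 15 down-steps has semilength 15, so there are C_15 of them.
C_15 = C(30,15)/16 = 155117520/16 = 9694845.

9694845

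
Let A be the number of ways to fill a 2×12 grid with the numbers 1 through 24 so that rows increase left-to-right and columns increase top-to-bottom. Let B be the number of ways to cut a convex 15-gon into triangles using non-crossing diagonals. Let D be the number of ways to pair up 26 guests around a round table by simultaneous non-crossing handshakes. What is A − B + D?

By the hook-length formula (or a Dyck-path bijection), SYT of shape 2×12 number C_12. So A = C_12 = 208012.
A convex 15-gon is triangulated into 13 triangles, and the number of such triangulations is the Catalan number C_{15−2} = C_13. So B = C_13 = 742900.
With 26 = 2·13 people, non-crossing handshake pairings are non-crossing perfect matchings on a circle, counted by C_13. So D = C_13 = 742900.
A − B + D = 208012 − 742900 + 742900 = 208012.

208012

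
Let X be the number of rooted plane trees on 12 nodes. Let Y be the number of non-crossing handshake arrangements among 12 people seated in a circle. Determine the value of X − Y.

58654

A rooted plane tree on 12 nodes has 11 edges, and such trees are counted by C_11. So X = C_11 = 58786.
With 12 = 2·6 people, non-crossing handshake pairings are non-crossing perfect matchings on a circle, counted by C_6. So Y = C_6 = 132.
X − Y = 58786 − 132 = 58654.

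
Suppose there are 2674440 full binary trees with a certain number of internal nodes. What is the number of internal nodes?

Full binary trees with n internal nodes are counted by C_n; 2674440 = C_14.

14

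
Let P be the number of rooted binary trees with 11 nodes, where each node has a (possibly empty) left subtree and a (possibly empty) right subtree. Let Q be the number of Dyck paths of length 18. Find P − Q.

53924

There are C_n binary search tree shapes on n keys; with n = 11 that is C_11. So P = C_11 = 58786.
Paths of 9 up- and 9 down-steps that never dip below the axis are Dyck paths; their count is C_9. So Q = C_9 = 4862.
P − Q = 58786 − 4862 = 53924.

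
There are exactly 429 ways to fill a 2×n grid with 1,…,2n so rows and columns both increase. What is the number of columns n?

Standard Young tableaux of shape 2×n are counted by C_n. The Catalan number equal to 429 is C_7.

7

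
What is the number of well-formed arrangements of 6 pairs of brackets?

132

Balanced strings of n pairs of brackets are counted by C_n; here n = 6.
C_6 = C(12,6)/7 = 924/7 = 132.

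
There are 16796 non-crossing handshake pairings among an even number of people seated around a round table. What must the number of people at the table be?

Non-crossing handshake pairings of 2n people are counted by C_n. The Catalan number equal to 16796 is C_10.
So n = 10, and there are 2n = 20 people.

20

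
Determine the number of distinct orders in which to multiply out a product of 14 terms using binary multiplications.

742900

Bracketing 14 factors into binary products is counted by C_{14−1} = C_13.
C_13 = 742900.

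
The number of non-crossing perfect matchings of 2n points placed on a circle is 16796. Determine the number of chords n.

10

Non-crossing pairings of 2n points on a circle are counted by C_n; 16796 = C_10.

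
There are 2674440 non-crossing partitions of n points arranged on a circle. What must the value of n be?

Non-crossing partitions of [n] are counted by C_n. The Catalan number equal to 2674440 is C_14.

14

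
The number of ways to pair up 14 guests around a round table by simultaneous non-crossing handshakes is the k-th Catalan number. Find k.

7

Non-crossing handshake pairings of 2n people are counted by C_n; 14 people gives n = 7.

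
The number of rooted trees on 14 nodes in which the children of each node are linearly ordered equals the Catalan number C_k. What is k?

13

Rooted ordered (plane) trees on m nodes have m−1 edges and are counted by C_{m−1}; m = 14 gives C_13.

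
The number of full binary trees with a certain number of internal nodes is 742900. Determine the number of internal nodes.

Full binary trees with n internal nodes are counted by C_n, and C_13 = 742900.

13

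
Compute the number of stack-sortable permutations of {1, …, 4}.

14

Stack-sortable permutations are exactly the 231-avoiding ones, counted by C_n; here n = 4.
C_4 = C(8,4)/5 = 70/5 = 14.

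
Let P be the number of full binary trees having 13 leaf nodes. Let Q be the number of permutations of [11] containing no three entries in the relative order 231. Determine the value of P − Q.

Full binary trees with 13 leaves have 13−1 = 12 internal nodes, so there are C_12 of them. So P = C_12 = 208012.
Permutations of [n] avoiding any single length-3 pattern are counted by C_n; here n = 11. So Q = C_11 = 58786.
P − Q = 208012 − 58786 = 149226.

149226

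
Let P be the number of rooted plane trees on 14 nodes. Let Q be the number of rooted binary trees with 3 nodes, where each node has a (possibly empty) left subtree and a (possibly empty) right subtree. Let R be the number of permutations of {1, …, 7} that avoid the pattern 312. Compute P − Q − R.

742466

A rooted plane tree on 14 nodes has 13 edges, and such trees are counted by C_13. So P = C_13 = 742900.
There are C_n binary search tree shapes on n keys; with n = 3 that is C_3. So Q = C_3 = 5.
Permutations of [n] avoiding any single length-3 pattern are counted by C_n; here n = 7. So R = C_7 = 429.
P − Q − R = 742900 − 5 − 429 = 742466.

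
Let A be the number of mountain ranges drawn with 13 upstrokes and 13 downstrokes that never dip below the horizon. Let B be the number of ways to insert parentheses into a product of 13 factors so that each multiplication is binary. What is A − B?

534888

Paths of 13 up- and 13 down-steps that never dip below the axis are Dyck paths; their count is C_13. So A = C_13 = 742900.
Bracketing 13 factors into binary products is counted by C_{13−1} = C_12. So B = C_12 = 208012.
A − B = 742900 − 208012 = 534888.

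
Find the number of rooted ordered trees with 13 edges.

742900

Rooted ordered trees with n edges are counted by C_n; here n = 13.
C_13 = 742900.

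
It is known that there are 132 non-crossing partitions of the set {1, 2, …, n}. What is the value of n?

Non-crossing partitions of [n] are counted by C_n; 132 = C_6.

6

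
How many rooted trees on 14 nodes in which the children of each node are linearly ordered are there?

742900

Rooted ordered (plane) trees on m nodes have m−1 edges and are counted by C_{m−1}; m = 14 gives C_13.
C_13 = C(26,13)/14 = 10400600/14 = 742900.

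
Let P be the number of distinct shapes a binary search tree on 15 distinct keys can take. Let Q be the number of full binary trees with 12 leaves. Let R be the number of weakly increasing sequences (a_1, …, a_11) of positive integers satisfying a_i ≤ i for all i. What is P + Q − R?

9694845

Binary trees (left/right distinguished) on n nodes are counted by C_n; here n = 15. So P = C_15 = 9694845.
A full binary tree with L leaves has L−1 internal nodes and is counted by C_{L−1}; L = 12 gives C_11. So Q = C_11 = 58786.
Weakly increasing sequences with a_i ≤ i biject with Dyck paths of semilength 11, so there are C_11. So R = C_11 = 58786.
P + Q − R = 9694845 + 58786 − 58786 = 9694845.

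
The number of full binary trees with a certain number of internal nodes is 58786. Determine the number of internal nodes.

11

Full binary trees with n internal nodes are counted by C_n. The Catalan number equal to 58786 is C_11.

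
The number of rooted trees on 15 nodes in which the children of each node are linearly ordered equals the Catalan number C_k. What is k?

Rooted ordered (plane) trees on m nodes have m−1 edges and are counted by C_{m−1}; m = 15 gives C_14.

14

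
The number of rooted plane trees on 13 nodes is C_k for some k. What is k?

12

Rooted ordered (plane) trees on m nodes have m−1 edges and are counted by C_{m−1}; m = 13 gives C_12.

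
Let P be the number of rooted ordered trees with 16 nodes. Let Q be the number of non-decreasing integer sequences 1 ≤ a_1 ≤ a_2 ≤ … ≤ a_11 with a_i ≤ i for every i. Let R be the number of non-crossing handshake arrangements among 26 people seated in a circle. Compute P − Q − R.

8893159

Rooted ordered (plane) trees on m nodes have m−1 edges and are counted by C_{m−1}; m = 16 gives C_15. So P = C_15 = 9694845.
Weakly increasing sequences with a_i ≤ i biject with Dyck paths of semilength 11, so there are C_11. So Q = C_11 = 58786.
Non-crossing handshake pairings of 2n people are counted by C_n; 26 people gives n = 13. So R = C_13 = 742900.
P − Q − R = 9694845 − 58786 − 742900 = 8893159.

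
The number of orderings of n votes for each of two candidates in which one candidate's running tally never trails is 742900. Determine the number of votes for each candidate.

Such ballot sequences with n votes each are counted by C_n, and C_13 = 742900.

13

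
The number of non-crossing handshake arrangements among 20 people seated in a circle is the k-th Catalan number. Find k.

10

Non-crossing handshake pairings of 2n people are counted by C_n; 20 people gives n = 10.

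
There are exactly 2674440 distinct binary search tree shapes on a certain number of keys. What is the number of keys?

Binary search tree shapes on n keys are counted by C_n. Since C_14 = 2674440, the index is 14.

14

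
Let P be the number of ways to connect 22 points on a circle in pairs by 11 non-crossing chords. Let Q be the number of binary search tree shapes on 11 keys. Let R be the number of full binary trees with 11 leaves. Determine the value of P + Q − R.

100776

Non-crossing perfect matchings of 2n points on a circle are counted by C_n; with 22 points, n = 11. So P = C_11 = 58786.
Binary trees (left/right distinguished) on n nodes are counted by C_n; here n = 11. So Q = C_11 = 58786.
A full binary tree with L leaves has L−1 internal nodes and is counted by C_{L−1}; L = 11 gives C_10. So R = C_10 = 16796.
P + Q − R = 58786 + 58786 − 16796 = 100776.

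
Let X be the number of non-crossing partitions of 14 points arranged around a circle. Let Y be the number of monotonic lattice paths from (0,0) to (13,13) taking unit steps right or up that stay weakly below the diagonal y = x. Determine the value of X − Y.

1931540

The non-crossing partitions of [14] form a lattice of size C_14. So X = C_14 = 2674440.
Sub-diagonal monotone paths from (0,0) to (13,13) biject with Dyck paths of semilength 13, giving C_13. So Y = C_13 = 742900.
X − Y = 2674440 − 742900 = 1931540.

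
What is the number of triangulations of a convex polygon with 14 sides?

Triangulations of a convex m-gon are counted by C_{m−2}; with m = 14 this is C_12.
C_12 = C(24,12)/13 = 2704156/13 = 208012.

208012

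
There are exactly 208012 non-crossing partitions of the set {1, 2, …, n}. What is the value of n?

12

Non-crossing partitions of [n] are counted by C_n; 208012 = C_12.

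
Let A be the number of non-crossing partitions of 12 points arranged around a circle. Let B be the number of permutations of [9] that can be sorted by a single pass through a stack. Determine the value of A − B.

203150

The non-crossing partitions of [12] form a lattice of size C_12. So A = C_12 = 208012.
Stack-sortable permutations are exactly the 231-avoiding ones, counted by C_n; here n = 9. So B = C_9 = 4862.
A − B = 208012 − 4862 = 203150.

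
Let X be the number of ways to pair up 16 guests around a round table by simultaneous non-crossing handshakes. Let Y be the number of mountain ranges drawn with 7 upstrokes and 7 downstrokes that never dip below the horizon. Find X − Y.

Non-crossing handshake pairings of 2n people are counted by C_n; 16 people gives n = 8. So X = C_8 = 1430.
Paths of 7 up- and 7 down-steps that never dip below the axis are Dyck paths; their count is C_7. So Y = C_7 = 429.
X − Y = 1430 − 429 = 1001.

1001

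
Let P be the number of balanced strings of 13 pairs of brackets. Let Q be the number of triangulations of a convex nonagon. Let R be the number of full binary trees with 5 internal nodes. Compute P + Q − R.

743287

A balanced arrangement of 13 bracket pairs is a Dyck word of semilength 13, so the count is C_13. So P = C_13 = 742900.
A convex 9-gon is triangulated into 7 triangles, and the number of such triangulations is the Catalan number C_{9−2} = C_7. So Q = C_7 = 429.
Full binary trees with n internal nodes are counted by C_n; here n = 5. So R = C_5 = 42.
P + Q − R = 742900 + 429 − 42 = 743287.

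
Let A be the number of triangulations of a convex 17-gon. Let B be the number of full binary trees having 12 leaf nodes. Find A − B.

The number of triangulations of a 17-gon is the Catalan number C_15 (index = sides − 2). So A = C_15 = 9694845.
Full binary trees with 12 leaves have 12−1 = 11 internal nodes, so there are C_11 of them. So B = C_11 = 58786.
A − B = 9694845 − 58786 = 9636059.

9636059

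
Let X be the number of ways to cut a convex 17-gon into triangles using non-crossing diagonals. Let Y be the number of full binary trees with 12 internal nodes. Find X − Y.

A convex 17-gon is triangulated into 15 triangles, and the number of such triangulations is the Catalan number C_{17−2} = C_15. So X = C_15 = 9694845.
Full binary trees with n internal nodes are counted by C_n; here n = 12. So Y = C_12 = 208012.
X − Y = 9694845 − 208012 = 9486833.

9486833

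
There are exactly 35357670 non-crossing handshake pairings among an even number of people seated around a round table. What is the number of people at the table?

Non-crossing handshake pairings of 2n people are counted by C_n. Since C_16 = 35357670, the index is 16.
So n = 16, and there are 2n = 32 people.

32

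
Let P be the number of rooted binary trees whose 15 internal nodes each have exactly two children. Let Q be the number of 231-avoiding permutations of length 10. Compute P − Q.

Full binary trees with n internal nodes are counted by C_n; here n = 15. So P = C_15 = 9694845.
Permutations of [n] avoiding any single length-3 pattern are counted by C_n; here n = 10. So Q = C_10 = 16796.
P − Q = 9694845 − 16796 = 9678049.

9678049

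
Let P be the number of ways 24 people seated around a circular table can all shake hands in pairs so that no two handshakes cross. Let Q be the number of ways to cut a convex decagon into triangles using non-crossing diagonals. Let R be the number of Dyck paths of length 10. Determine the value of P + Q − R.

With 24 = 2·12 people, non-crossing handshake pairings are non-crossing perfect matchings on a circle, counted by C_12. So P = C_12 = 208012.
A convex 10-gon is triangulated into 8 triangles, and the number of such triangulations is the Catalan number C_{10−2} = C_8. So Q = C_8 = 1430.
A Dyck path with 5 up-steps and 5 down-steps has semilength 5, so there are C_5 of them. So R = C_5 = 42.
P + Q − R = 208012 + 1430 − 42 = 209400.

209400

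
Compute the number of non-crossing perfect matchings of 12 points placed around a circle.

132

Non-crossing perfect matchings of 2n points on a circle are counted by C_n; with 12 points, n = 6.
C_6 = C_5 · 2(2·5+1)/(5+2) = 42 · 22/7 = 132.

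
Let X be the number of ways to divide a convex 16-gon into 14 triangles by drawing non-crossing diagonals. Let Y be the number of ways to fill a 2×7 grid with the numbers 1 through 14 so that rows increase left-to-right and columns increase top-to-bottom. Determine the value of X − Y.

A convex 16-gon is triangulated into 14 triangles, and the number of such triangulations is the Catalan number C_{16−2} = C_14. So X = C_14 = 2674440.
Standard Young tableaux of shape 2×n are counted by C_n; here n = 7. So Y = C_7 = 429.
X − Y = 2674440 − 429 = 2674011.

2674011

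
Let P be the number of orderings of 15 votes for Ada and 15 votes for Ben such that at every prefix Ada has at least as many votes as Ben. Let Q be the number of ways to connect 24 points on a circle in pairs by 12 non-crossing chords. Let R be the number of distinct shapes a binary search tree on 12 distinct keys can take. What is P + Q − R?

Reading a vote for the leader as '(' and for the other as ')' turns such a sequence into a balanced string of 15 pairs, so the count is C_15. So P = C_15 = 9694845.
Non-crossing perfect matchings of 2n points on a circle are counted by C_n; with 24 points, n = 12. So Q = C_12 = 208012.
Binary trees (left/right distinguished) on n nodes are counted by C_n; here n = 12. So R = C_12 = 208012.
P + Q − R = 9694845 + 208012 − 208012 = 9694845.

9694845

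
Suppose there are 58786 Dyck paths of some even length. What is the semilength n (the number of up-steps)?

11

Dyck paths of semilength n are counted by C_n. Since C_11 = 58786, the index is 11.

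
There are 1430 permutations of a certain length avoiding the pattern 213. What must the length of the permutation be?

Permutations of [n] avoiding a fixed length-3 pattern are counted by C_n, and C_8 = 1430.

8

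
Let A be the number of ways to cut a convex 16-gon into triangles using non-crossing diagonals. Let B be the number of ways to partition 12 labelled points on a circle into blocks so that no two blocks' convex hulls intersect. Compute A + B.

2882452

The number of triangulations of a 16-gon is the Catalan number C_14 (index = sides − 2). So A = C_14 = 2674440.
Non-crossing partitions of an n-element set are counted by C_n; here n = 12. So B = C_12 = 208012.
A + B = 2674440 + 208012 = 2882452.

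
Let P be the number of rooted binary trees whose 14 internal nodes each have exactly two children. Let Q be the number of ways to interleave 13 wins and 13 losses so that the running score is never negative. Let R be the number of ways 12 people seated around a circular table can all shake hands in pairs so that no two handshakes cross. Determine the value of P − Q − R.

1931408

The number of full binary trees on 14 internal nodes is the Catalan number C_14. So P = C_14 = 2674440.
Reading a vote for the leader as '(' and for the other as ')' turns such a sequence into a balanced string of 13 pairs, so the count is C_13. So Q = C_13 = 742900.
With 12 = 2·6 people, non-crossing handshake pairings are non-crossing perfect matchings on a circle, counted by C_6. So R = C_6 = 132.
P − Q − R = 2674440 − 742900 − 132 = 1931408.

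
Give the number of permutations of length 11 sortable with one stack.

58786

Stack-sortable permutations are exactly the 231-avoiding ones, counted by C_n; here n = 11.
C_11 = 58786.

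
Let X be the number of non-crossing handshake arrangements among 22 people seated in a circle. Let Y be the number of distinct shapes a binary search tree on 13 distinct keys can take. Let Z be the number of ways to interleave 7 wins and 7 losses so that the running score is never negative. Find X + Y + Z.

802115

Non-crossing handshake pairings of 2n people are counted by C_n; 22 people gives n = 11. So X = C_11 = 58786.
There are C_n binary search tree shapes on n keys; with n = 13 that is C_13. So Y = C_13 = 742900.
Reading a vote for the leader as '(' and for the other as ')' turns such a sequence into a balanced string of 7 pairs, so the count is C_7. So Z = C_7 = 429.
X + Y + Z = 58786 + 742900 + 429 = 802115.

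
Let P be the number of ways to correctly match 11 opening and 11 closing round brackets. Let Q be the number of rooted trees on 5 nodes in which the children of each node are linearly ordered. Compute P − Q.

A balanced arrangement of 11 bracket pairs is a Dyck word of semilength 11, so the count is C_11. So P = C_11 = 58786.
Rooted ordered (plane) trees on m nodes have m−1 edges and are counted by C_{m−1}; m = 5 gives C_4. So Q = C_4 = 14.
P − Q = 58786 − 14 = 58772.

58772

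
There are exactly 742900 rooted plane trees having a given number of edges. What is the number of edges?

13

Rooted ordered trees with n edges are counted by C_n, and C_13 = 742900.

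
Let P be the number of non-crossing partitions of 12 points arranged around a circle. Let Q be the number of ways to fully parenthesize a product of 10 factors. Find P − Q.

203150

The non-crossing partitions of [12] form a lattice of size C_12. So P = C_12 = 208012.
Bracketing 10 factors into binary products is counted by C_{10−1} = C_9. So Q = C_9 = 4862.
P − Q = 208012 − 4862 = 203150.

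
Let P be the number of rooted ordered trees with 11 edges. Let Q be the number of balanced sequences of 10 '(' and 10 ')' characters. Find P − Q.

41990

A rooted plane tree with 11 edges has 12 nodes, and the count is C_11. So P = C_11 = 58786.
A balanced arrangement of 10 bracket pairs is a Dyck word of semilength 10, so the count is C_10. So Q = C_10 = 16796.
P − Q = 58786 − 16796 = 41990.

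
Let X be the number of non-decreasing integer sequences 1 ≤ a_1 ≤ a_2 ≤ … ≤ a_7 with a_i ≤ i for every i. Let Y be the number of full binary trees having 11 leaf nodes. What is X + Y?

Weakly increasing sequences with a_i ≤ i biject with Dyck paths of semilength 7, so there are C_7. So X = C_7 = 429.
Full binary trees with 11 leaves have 11−1 = 10 internal nodes, so there are C_10 of them. So Y = C_10 = 16796.
X + Y = 429 + 16796 = 17225.

17225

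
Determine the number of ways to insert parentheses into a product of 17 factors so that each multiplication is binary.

35357670

Ways to associate a product of 17 factors correspond to binary trees on 17 leaves, so the count is C_16.
C_16 = C_15 · 2(2·15+1)/(15+2) = 9694845 · 62/17 = 35357670.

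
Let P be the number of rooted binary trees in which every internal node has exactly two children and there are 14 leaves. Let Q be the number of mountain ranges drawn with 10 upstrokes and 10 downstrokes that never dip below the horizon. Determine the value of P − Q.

726104

Full binary trees with 14 leaves have 14−1 = 13 internal nodes, so there are C_13 of them. So P = C_13 = 742900.
A Dyck path with 10 up-steps and 10 down-steps has semilength 10, so there are C_10 of them. So Q = C_10 = 16796.
P − Q = 742900 − 16796 = 726104.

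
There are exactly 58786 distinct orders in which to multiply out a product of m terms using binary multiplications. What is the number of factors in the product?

12

Parenthesizations of m factors are counted by C_{m−1}. The Catalan number equal to 58786 is C_11.
So the index is 11, and the number of factors is 11 + 1 = 12.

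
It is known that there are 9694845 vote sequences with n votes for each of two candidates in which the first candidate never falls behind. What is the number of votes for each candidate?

Such ballot sequences with n votes each are counted by C_n, and C_15 = 9694845.

15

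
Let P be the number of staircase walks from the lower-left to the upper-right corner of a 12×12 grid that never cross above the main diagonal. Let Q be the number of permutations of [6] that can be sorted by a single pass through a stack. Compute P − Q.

207880

Monotone paths in an n×n grid that stay weakly below the diagonal are counted by C_n; here n = 12. So P = C_12 = 208012.
By Knuth's characterisation, the stack-sortable permutations of length 6 are the 231-avoiders, numbering C_6. So Q = C_6 = 132.
P − Q = 208012 − 132 = 207880.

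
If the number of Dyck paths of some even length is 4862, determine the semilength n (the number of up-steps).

Dyck paths of semilength n are counted by C_n. Since C_9 = 4862, the index is 9.

9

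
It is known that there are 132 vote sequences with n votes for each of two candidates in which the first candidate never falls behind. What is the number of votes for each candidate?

Such ballot sequences with n votes each are counted by C_n, and C_6 = 132.

6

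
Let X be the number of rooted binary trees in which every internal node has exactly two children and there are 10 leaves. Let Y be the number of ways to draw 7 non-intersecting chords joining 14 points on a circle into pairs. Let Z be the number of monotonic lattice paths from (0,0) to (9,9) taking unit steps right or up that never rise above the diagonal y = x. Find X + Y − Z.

429

Full binary trees with 10 leaves have 10−1 = 9 internal nodes, so there are C_9 of them. So X = C_9 = 4862.
Pairing 14 circle points by 7 non-crossing chords gives C_7 matchings. So Y = C_7 = 429.
Sub-diagonal monotone paths from (0,0) to (9,9) biject with Dyck paths of semilength 9, giving C_9. So Z = C_9 = 4862.
X + Y − Z = 4862 + 429 − 4862 = 429.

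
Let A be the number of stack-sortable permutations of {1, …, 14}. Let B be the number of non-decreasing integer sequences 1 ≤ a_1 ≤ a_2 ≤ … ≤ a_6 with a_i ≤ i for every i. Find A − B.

By Knuth's characterisation, the stack-sortable permutations of length 14 are the 231-avoiders, numbering C_14. So A = C_14 = 2674440.
Such sub-staircase sequences of length n are counted by C_n; here n = 6. So B = C_6 = 132.
A − B = 2674440 − 132 = 2674308.

2674308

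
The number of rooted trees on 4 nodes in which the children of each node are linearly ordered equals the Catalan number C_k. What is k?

3

A rooted plane tree on 4 nodes has 3 edges, and such trees are counted by C_3.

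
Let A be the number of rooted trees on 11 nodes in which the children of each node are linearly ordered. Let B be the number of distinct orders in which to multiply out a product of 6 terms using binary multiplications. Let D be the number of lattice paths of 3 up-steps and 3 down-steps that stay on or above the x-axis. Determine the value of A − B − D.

Rooted ordered (plane) trees on m nodes have m−1 edges and are counted by C_{m−1}; m = 11 gives C_10. So A = C_10 = 16796.
Parenthesizations of m factors correspond to full binary trees with m leaves, counted by C_{m−1}; m = 6 gives C_5. So B = C_5 = 42.
Dyck paths of semilength n (length 2n) are counted by C_n; here n = 3. So D = C_3 = 5.
A − B − D = 16796 − 42 − 5 = 16749.

16749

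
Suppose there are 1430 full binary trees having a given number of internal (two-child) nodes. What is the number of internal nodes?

Full binary trees with n internal nodes are counted by C_n, and C_8 = 1430.

8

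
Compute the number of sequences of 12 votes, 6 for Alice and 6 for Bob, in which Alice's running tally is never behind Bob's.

Reading a vote for the leader as '(' and for the other as ')' turns such a sequence into a balanced string of 6 pairs, so the count is C_6.
C_6 = 132.

132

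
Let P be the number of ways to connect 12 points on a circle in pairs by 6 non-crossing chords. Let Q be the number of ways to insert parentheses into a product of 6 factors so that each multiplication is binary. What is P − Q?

90

Non-crossing perfect matchings of 2n points on a circle are counted by C_n; with 12 points, n = 6. So P = C_6 = 132.
Ways to associate a product of 6 factors correspond to binary trees on 6 leaves, so the count is C_5. So Q = C_5 = 42.
P − Q = 132 − 42 = 90.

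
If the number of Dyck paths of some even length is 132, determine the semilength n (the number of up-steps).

6

Dyck paths of semilength n are counted by C_n, and C_6 = 132.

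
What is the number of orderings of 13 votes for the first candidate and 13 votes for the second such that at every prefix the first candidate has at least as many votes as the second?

Ballot sequences with n votes each where one side never trails are Dyck words, counted by C_n; here n = 13.
C_13 = C(26,13)/14 = 10400600/14 = 742900.

742900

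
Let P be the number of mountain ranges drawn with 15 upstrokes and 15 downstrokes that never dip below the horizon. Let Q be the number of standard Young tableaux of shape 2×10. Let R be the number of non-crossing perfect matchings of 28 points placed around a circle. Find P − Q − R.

Dyck paths of semilength n (length 2n) are counted by C_n; here n = 15. So P = C_15 = 9694845.
By the hook-length formula (or a Dyck-path bijection), SYT of shape 2×10 number C_10. So Q = C_10 = 16796.
Pairing 28 circle points by 14 non-crossing chords gives C_14 matchings. So R = C_14 = 2674440.
P − Q − R = 9694845 − 16796 − 2674440 = 7003609.

7003609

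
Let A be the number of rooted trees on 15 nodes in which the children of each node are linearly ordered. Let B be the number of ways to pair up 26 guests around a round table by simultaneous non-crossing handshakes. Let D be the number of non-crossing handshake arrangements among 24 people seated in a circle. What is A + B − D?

Rooted ordered (plane) trees on m nodes have m−1 edges and are counted by C_{m−1}; m = 15 gives C_14. So A = C_14 = 2674440.
With 26 = 2·13 people, non-crossing handshake pairings are non-crossing perfect matchings on a circle, counted by C_13. So B = C_13 = 742900.
With 24 = 2·12 people, non-crossing handshake pairings are non-crossing perfect matchings on a circle, counted by C_12. So D = C_12 = 208012.
A + B − D = 2674440 + 742900 − 208012 = 3209328.

3209328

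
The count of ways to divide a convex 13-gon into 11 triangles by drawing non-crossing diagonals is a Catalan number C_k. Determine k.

Triangulations of a convex m-gon are counted by C_{m−2}; with m = 13 this is C_11.

11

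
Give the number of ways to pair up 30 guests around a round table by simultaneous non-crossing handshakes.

9694845

With 30 = 2·15 people, non-crossing handshake pairings are non-crossing perfect matchings on a circle, counted by C_15.
C_15 = C(30,15)/16 = 155117520/16 = 9694845.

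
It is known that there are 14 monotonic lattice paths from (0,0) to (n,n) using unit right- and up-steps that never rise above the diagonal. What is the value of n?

Such diagonal-avoiding paths in an n×n grid are counted by C_n. The Catalan number equal to 14 is C_4.

4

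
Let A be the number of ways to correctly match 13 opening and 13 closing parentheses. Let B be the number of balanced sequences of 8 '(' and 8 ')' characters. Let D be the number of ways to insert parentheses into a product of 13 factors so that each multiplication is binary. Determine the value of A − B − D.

533458

A balanced arrangement of 13 bracket pairs is a Dyck word of semilength 13, so the count is C_13. So A = C_13 = 742900.
Balanced strings of n pairs of brackets are counted by C_n; here n = 8. So B = C_8 = 1430.
Bracketing 13 factors into binary products is counted by C_{13−1} = C_12. So D = C_12 = 208012.
A − B − D = 742900 − 1430 − 208012 = 533458.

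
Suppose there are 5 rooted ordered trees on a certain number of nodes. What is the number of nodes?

Rooted ordered trees on m nodes are counted by C_{m−1}. Since C_3 = 5, the index is 3.
So the index is 3, and the number of nodes is 3 + 1 = 4.

4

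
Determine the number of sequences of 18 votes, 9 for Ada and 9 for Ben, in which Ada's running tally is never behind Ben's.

4862

Reading a vote for the leader as '(' and for the other as ')' turns such a sequence into a balanced string of 9 pairs, so the count is C_9.
C_9 = C(18,9)/10 = 48620/10 = 4862.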